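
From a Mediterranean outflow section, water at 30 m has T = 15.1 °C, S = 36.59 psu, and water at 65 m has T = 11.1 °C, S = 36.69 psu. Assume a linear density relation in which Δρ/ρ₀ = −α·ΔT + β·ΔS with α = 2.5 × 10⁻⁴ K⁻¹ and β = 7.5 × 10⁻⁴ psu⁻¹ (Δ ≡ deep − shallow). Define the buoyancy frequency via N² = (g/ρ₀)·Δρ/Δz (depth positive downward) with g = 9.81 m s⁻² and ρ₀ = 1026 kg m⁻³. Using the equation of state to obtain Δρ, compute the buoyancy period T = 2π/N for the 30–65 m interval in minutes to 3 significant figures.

6.03 min

ΔT = -4.0 K, ΔS = +0.10 psu (deep − shallow).
Δρ/ρ₀ = −αΔT + βΔS = 1.00 × 10⁻³ + 7.50 × 10⁻⁵ = 1.075 × 10⁻³, so Δρ ≈ 1.103 kg m⁻³.
N² = (g/ρ₀)·Δρ/Δz = g·(Δρ/ρ₀)/Δz = 9.81 × 1.075 × 10⁻³ / 35 = 3.0131 × 10⁻⁴ s⁻².
N = √(3.0131 × 10⁻⁴) = 0.017358 rad s⁻¹ → T = 2π/N = 361.98 s = 6.0330 min ≈ 6.03 min.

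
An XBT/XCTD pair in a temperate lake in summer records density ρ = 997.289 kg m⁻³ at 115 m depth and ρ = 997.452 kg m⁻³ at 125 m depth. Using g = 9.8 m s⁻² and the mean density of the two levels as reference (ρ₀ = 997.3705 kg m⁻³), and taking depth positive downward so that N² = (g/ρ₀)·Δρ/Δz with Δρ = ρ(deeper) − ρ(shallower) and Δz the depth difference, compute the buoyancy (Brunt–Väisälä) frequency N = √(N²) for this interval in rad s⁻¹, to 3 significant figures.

0.0127 rad s⁻¹

Δρ = 997.452 − 997.289 = 0.163 kg m⁻³ over Δz = 125 − 115 = 10 m.
N² = (9.8/997.3705) × (0.163/10) = 1.6016 × 10⁻⁴ s⁻².
N = √(1.6016 × 10⁻⁴) = 0.012655 rad s⁻¹ ≈ 0.0127 rad s⁻¹.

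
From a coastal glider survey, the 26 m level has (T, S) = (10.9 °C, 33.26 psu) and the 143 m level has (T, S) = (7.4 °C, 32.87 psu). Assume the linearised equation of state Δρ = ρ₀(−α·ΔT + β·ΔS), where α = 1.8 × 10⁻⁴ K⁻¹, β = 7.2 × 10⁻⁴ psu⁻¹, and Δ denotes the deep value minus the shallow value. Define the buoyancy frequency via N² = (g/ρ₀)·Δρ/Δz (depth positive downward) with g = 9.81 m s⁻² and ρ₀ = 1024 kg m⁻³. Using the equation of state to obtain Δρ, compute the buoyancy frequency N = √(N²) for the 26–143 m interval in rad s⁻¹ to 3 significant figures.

ΔT = -3.5 K, ΔS = -0.39 psu (deep − shallow).
Δρ/ρ₀ = −αΔT + βΔS = 6.30 × 10⁻⁴ − 2.808 × 10⁻⁴ = 3.492 × 10⁻⁴, so Δρ ≈ 0.3576 kg m⁻³.
N² = (g/ρ₀)·Δρ/Δz = g·(Δρ/ρ₀)/Δz = 9.81 × 3.492 × 10⁻⁴ / 117 = 2.9279 × 10⁻⁵ s⁻².
N = √(2.9279 × 10⁻⁵) = 5.4110 × 10⁻³ rad s⁻¹ ≈ 5.41 × 10⁻³ rad s⁻¹.

5.41 × 10⁻³ rad s⁻¹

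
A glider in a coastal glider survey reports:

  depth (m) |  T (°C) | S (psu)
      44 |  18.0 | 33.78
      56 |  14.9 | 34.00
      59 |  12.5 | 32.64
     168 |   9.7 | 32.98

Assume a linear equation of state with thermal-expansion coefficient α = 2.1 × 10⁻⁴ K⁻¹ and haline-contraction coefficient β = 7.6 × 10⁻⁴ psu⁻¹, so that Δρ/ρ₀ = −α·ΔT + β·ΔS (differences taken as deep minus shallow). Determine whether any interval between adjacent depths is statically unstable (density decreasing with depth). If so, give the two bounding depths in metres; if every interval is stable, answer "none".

56–59 m

Evaluate Δρ/ρ₀ = −αΔT + βΔS across each adjacent pair:
  44–56 m: −αΔT+βΔS = −(2.1 × 10⁻⁴)(-3.1)+(7.6 × 10⁻⁴)(+0.22) = 8.2 × 10⁻⁴ → stable
  56–59 m: −αΔT+βΔS = −(2.1 × 10⁻⁴)(-2.4)+(7.6 × 10⁻⁴)(-1.36) = -5.3 × 10⁻⁴ → UNSTABLE
  59–168 m: −αΔT+βΔS = −(2.1 × 10⁻⁴)(-2.8)+(7.6 × 10⁻⁴)(+0.34) = 8.5 × 10⁻⁴ → stable
The 56–59 m interval has Δρ < 0: lighter water underlies denser water.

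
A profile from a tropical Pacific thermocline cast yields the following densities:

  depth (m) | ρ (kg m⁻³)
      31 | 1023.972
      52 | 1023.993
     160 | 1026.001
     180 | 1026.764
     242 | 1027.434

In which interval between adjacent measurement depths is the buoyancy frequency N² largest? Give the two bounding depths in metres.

Compute the density gradient over each adjacent pair:
  31–52 m: Δρ/Δz = 0.021/21 = 1.0 × 10⁻³ kg m⁻⁴
  52–160 m: Δρ/Δz = 2.008/108 = 0.019 kg m⁻⁴
  160–180 m: Δρ/Δz = 0.763/20 = 0.038 kg m⁻⁴
  180–242 m: Δρ/Δz = 0.670/62 = 0.011 kg m⁻⁴
The largest gradient is in the 160–180 m interval — the pycnocline.

160–180 m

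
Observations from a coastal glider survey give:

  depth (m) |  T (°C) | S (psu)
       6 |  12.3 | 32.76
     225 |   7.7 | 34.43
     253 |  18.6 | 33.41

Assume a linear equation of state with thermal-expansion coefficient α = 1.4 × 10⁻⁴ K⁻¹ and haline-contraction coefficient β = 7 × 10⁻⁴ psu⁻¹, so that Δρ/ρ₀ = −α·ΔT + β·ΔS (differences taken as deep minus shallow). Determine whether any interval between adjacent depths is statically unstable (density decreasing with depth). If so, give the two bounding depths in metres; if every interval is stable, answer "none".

225–253 m

Evaluate Δρ/ρ₀ = −αΔT + βΔS across each adjacent pair:
  6–225 m: −αΔT+βΔS = −(1.4 × 10⁻⁴)(-4.6)+(7 × 10⁻⁴)(+1.67) = 1.8 × 10⁻³ → stable
  225–253 m: −αΔT+βΔS = −(1.4 × 10⁻⁴)(+10.9)+(7 × 10⁻⁴)(-1.02) = -2.2 × 10⁻³ → UNSTABLE
The 225–253 m interval has Δρ < 0: lighter water underlies denser water.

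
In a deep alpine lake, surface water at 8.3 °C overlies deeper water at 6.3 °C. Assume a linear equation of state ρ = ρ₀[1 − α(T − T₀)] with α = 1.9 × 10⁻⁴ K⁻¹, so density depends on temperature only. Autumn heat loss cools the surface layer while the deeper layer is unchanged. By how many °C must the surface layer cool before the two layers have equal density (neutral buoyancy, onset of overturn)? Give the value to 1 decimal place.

With temperature the only control, equal density requires T_surf′ = T_deep.
T_surf′ = 6.3 °C.
Cooling required: 8.3 − 6.3 = 2.0 °C.

2.0 °C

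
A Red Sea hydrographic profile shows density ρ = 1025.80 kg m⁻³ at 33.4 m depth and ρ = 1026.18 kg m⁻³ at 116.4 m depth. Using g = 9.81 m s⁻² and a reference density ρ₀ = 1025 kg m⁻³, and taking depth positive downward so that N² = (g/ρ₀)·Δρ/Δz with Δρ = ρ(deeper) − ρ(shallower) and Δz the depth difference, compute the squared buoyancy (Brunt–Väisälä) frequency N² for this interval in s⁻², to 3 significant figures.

4.38 × 10⁻⁵ s⁻²

Δρ = 1026.18 − 1025.80 = 0.38 kg m⁻³ over Δz = 116.4 − 33.4 = 83 m.
N² = (9.81/1025) × (0.38/83) = 4.3818 × 10⁻⁵ s⁻² ≈ 4.38 × 10⁻⁵ s⁻².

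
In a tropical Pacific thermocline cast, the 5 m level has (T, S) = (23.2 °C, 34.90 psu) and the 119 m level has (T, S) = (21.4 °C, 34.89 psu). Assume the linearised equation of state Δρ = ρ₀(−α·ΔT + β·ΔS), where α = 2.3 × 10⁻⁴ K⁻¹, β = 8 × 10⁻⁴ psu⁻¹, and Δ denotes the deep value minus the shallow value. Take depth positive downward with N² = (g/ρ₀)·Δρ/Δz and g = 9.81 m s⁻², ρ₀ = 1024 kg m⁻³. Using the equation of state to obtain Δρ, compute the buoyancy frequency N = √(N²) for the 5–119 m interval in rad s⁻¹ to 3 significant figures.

5.91 × 10⁻³ rad s⁻¹

ΔT = -1.8 K, ΔS = -0.01 psu (deep − shallow).
Δρ/ρ₀ = −αΔT + βΔS = 4.14 × 10⁻⁴ − 8.00 × 10⁻⁶ = 4.06 × 10⁻⁴, so Δρ ≈ 0.4157 kg m⁻³.
N² = (g/ρ₀)·Δρ/Δz = g·(Δρ/ρ₀)/Δz = 9.81 × 4.06 × 10⁻⁴ / 114 = 3.4937 × 10⁻⁵ s⁻².
N = √(3.4937 × 10⁻⁵) = 5.9108 × 10⁻³ rad s⁻¹ ≈ 5.91 × 10⁻³ rad s⁻¹.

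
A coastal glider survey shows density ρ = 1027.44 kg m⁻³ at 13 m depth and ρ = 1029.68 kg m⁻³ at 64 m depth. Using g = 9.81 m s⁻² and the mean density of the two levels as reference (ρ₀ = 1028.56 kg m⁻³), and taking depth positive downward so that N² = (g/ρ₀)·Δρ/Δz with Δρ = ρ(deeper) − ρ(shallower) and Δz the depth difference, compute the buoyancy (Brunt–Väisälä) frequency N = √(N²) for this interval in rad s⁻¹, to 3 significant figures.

Δρ = 1029.68 − 1027.44 = 2.24 kg m⁻³ over Δz = 64 − 13 = 51 m.
N² = (9.81/1028.56) × (2.24/51) = 4.1891 × 10⁻⁴ s⁻².
N = √(4.1891 × 10⁻⁴) = 0.020467 rad s⁻¹ ≈ 0.0205 rad s⁻¹.

0.0205 rad s⁻¹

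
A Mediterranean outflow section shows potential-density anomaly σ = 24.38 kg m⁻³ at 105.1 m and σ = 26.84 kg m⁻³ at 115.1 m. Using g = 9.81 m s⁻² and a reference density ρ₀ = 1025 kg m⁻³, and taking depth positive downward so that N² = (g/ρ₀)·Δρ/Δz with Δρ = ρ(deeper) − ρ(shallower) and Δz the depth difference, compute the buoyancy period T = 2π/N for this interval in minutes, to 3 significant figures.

Δρ = 1026.84 − 1024.38 = 2.46 kg m⁻³ over Δz = 115.1 − 105.1 = 10 m.
N² = (9.81/1025) × (2.46/10) = 2.3544 × 10⁻³ s⁻².
N = √(2.3544 × 10⁻³) = 0.048522 rad s⁻¹, so T = 2π/N = 129.49 s = 2.1582 min ≈ 2.16 min.

2.16 min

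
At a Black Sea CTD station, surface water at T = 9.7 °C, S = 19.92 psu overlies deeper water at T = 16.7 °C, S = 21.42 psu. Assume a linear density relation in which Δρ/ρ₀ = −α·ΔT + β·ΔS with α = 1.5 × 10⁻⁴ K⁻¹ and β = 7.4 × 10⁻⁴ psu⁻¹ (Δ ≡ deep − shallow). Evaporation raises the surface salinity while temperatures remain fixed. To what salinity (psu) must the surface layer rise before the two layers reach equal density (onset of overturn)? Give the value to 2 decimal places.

20.00 psu

Neutral buoyancy requires −α(T_deep − T_surf) + β(S_deep − S_surf′) = 0.
S_surf′ = S_deep − (α/β)·ΔT = 21.42 − (1.5 × 10⁻⁴/7.4 × 10⁻⁴)·(+7.0) = 20.0011 psu.
Increase required: 20.0011 − 19.92 = 0.0811 psu.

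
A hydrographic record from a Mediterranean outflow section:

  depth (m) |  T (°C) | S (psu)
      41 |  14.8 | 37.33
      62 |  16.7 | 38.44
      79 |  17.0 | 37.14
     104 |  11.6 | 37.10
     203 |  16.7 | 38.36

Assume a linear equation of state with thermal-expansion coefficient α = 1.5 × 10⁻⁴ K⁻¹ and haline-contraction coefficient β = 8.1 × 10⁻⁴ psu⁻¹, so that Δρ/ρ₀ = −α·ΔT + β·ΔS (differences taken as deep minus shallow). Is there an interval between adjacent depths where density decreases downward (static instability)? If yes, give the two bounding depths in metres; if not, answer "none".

Evaluate Δρ/ρ₀ = −αΔT + βΔS across each adjacent pair:
  41–62 m: −αΔT+βΔS = −(1.5 × 10⁻⁴)(+1.9)+(8.1 × 10⁻⁴)(+1.11) = 6.1 × 10⁻⁴ → stable
  62–79 m: −αΔT+βΔS = −(1.5 × 10⁻⁴)(+0.3)+(8.1 × 10⁻⁴)(-1.30) = -1.1 × 10⁻³ → UNSTABLE
  79–104 m: −αΔT+βΔS = −(1.5 × 10⁻⁴)(-5.4)+(8.1 × 10⁻⁴)(-0.04) = 7.8 × 10⁻⁴ → stable
  104–203 m: −αΔT+βΔS = −(1.5 × 10⁻⁴)(+5.1)+(8.1 × 10⁻⁴)(+1.26) = 2.6 × 10⁻⁴ → stable
The 62–79 m interval has Δρ < 0: lighter water underlies denser water.

62–79 m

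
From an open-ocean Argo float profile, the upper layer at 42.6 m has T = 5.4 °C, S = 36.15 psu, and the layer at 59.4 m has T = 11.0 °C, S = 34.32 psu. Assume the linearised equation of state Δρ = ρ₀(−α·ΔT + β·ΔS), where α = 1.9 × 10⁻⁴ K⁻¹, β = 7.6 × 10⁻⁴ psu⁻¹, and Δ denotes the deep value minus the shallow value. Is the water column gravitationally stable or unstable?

unstable

ΔT = 11.0 − 5.4 = +5.6 K and ΔS = 34.32 − 36.15 = -1.83 psu (deep − shallow).
−αΔT = -1.064 × 10⁻³; βΔS = -1.3908 × 10⁻³; sum Δρ/ρ₀ = -2.4548 × 10⁻³.
Δρ/ρ₀ < 0, so Δρ < 0: deeper water is lighter → statically unstable; the column would overturn.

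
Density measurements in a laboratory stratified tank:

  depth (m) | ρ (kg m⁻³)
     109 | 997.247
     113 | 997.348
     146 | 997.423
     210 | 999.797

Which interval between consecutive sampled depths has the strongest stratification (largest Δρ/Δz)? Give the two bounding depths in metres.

146–210 m

Compute the density gradient over each adjacent pair:
  109–113 m: Δρ/Δz = 0.101/4 = 0.025 kg m⁻⁴
  113–146 m: Δρ/Δz = 0.075/33 = 2.3 × 10⁻³ kg m⁻⁴
  146–210 m: Δρ/Δz = 2.374/64 = 0.037 kg m⁻⁴
The largest gradient is in the 146–210 m interval — the pycnocline.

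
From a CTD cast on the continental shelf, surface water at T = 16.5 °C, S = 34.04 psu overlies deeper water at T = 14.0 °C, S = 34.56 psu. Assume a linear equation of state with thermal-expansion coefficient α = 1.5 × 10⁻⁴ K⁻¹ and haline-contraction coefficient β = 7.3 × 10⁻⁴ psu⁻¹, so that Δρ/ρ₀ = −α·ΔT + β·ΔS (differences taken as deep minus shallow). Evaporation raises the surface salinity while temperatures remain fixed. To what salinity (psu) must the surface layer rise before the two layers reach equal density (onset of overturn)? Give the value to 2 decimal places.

35.07 psu

Neutral buoyancy requires −α(T_deep − T_surf) + β(S_deep − S_surf′) = 0.
S_surf′ = S_deep − (α/β)·ΔT = 34.56 − (1.5 × 10⁻⁴/7.3 × 10⁻⁴)·(-2.5) = 35.0737 psu.
Increase required: 35.0737 − 34.04 = 1.0337 psu.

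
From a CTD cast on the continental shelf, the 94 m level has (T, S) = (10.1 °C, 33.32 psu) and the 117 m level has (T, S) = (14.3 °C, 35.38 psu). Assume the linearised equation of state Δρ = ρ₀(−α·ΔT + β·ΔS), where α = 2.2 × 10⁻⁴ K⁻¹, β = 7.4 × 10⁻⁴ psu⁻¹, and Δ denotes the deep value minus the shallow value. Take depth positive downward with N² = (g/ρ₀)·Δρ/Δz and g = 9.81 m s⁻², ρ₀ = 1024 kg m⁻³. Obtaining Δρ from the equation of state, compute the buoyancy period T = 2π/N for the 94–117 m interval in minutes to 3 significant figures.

ΔT = +4.2 K, ΔS = +2.06 psu (deep − shallow).
Δρ/ρ₀ = −αΔT + βΔS = -9.24 × 10⁻⁴ + 1.5244 × 10⁻³ = 6.004 × 10⁻⁴, so Δρ ≈ 0.6148 kg m⁻³.
N² = (g/ρ₀)·Δρ/Δz = g·(Δρ/ρ₀)/Δz = 9.81 × 6.004 × 10⁻⁴ / 23 = 2.5608 × 10⁻⁴ s⁻².
N = √(2.5608 × 10⁻⁴) = 0.016002 rad s⁻¹ → T = 2π/N = 392.65 s = 6.5442 min ≈ 6.54 min.

6.54 min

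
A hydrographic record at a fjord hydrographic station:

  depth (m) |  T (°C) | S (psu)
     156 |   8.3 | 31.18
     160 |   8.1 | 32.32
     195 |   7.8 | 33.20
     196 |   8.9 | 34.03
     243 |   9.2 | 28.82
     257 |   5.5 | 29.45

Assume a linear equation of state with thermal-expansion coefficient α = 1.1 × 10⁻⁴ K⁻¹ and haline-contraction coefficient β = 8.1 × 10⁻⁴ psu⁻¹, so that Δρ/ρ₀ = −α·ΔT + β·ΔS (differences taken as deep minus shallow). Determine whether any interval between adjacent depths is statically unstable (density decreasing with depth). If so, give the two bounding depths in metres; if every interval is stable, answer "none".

196–243 m

Evaluate Δρ/ρ₀ = −αΔT + βΔS across each adjacent pair:
  156–160 m: −αΔT+βΔS = −(1.1 × 10⁻⁴)(-0.2)+(8.1 × 10⁻⁴)(+1.14) = 9.5 × 10⁻⁴ → stable
  160–195 m: −αΔT+βΔS = −(1.1 × 10⁻⁴)(-0.3)+(8.1 × 10⁻⁴)(+0.88) = 7.5 × 10⁻⁴ → stable
  195–196 m: −αΔT+βΔS = −(1.1 × 10⁻⁴)(+1.1)+(8.1 × 10⁻⁴)(+0.83) = 5.5 × 10⁻⁴ → stable
  196–243 m: −αΔT+βΔS = −(1.1 × 10⁻⁴)(+0.3)+(8.1 × 10⁻⁴)(-5.21) = -4.3 × 10⁻³ → UNSTABLE
  243–257 m: −αΔT+βΔS = −(1.1 × 10⁻⁴)(-3.7)+(8.1 × 10⁻⁴)(+0.63) = 9.2 × 10⁻⁴ → stable
The 196–243 m interval has Δρ < 0: lighter water underlies denser water.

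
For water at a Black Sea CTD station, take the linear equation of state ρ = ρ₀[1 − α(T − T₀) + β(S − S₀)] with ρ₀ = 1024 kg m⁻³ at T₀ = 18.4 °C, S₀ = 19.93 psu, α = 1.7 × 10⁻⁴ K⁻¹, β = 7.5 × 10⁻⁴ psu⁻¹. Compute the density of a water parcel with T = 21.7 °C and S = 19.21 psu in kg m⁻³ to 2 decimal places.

T − T₀ = +3.3 K, S − S₀ = -0.72 psu.
Bracket = 1 − α·(+3.3) + β·(-0.72) = 1 + (-1.101 × 10⁻³) = 0.9988990.
ρ = 1024 × 0.9988990 = 1022.87 kg m⁻³.

1022.87 kg m⁻³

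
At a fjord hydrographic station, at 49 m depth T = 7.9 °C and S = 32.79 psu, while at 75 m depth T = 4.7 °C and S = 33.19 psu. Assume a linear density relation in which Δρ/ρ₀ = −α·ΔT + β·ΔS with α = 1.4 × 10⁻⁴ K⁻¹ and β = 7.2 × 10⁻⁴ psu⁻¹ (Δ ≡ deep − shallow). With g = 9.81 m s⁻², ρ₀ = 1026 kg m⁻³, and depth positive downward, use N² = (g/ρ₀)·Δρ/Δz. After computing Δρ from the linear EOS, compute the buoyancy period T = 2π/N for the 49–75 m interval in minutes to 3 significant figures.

6.28 min

ΔT = -3.2 K, ΔS = +0.40 psu (deep − shallow).
Δρ/ρ₀ = −αΔT + βΔS = 4.48 × 10⁻⁴ + 2.88 × 10⁻⁴ = 7.36 × 10⁻⁴, so Δρ ≈ 0.7551 kg m⁻³.
N² = (g/ρ₀)·Δρ/Δz = g·(Δρ/ρ₀)/Δz = 9.81 × 7.36 × 10⁻⁴ / 26 = 2.7770 × 10⁻⁴ s⁻².
N = √(2.7770 × 10⁻⁴) = 0.016664 rad s⁻¹ → T = 2π/N = 377.05 s = 6.2842 min ≈ 6.28 min.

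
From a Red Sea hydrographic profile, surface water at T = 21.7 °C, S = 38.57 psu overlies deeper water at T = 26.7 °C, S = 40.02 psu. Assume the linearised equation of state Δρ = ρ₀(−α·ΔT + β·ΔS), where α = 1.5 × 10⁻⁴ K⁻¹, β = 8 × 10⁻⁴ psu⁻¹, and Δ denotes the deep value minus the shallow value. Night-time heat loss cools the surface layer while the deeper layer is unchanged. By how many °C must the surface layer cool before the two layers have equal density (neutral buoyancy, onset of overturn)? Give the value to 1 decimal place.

2.7 °C

Neutral buoyancy requires Δρ = 0, i.e. −α(T_deep − T_surf′) + β(S_deep − S_surf) = 0.
T_surf′ = T_deep − (β/α)·ΔS = 26.7 − (8 × 10⁻⁴/1.5 × 10⁻⁴)·(+1.45) = 18.967 °C.
Cooling required: 21.7 − (18.967) = 2.733 °C.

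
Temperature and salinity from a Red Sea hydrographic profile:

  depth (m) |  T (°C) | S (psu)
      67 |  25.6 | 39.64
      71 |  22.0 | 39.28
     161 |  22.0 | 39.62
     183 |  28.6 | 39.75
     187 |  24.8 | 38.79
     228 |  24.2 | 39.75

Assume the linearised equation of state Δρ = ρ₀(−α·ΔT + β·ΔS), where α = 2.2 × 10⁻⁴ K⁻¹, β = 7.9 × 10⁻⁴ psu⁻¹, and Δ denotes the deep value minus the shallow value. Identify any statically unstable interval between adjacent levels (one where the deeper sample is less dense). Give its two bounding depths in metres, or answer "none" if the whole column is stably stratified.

161–183 m

Evaluate Δρ/ρ₀ = −αΔT + βΔS across each adjacent pair:
  67–71 m: −αΔT+βΔS = −(2.2 × 10⁻⁴)(-3.6)+(7.9 × 10⁻⁴)(-0.36) = 5.1 × 10⁻⁴ → stable
  71–161 m: −αΔT+βΔS = −(2.2 × 10⁻⁴)(+0.0)+(7.9 × 10⁻⁴)(+0.34) = 2.7 × 10⁻⁴ → stable
  161–183 m: −αΔT+βΔS = −(2.2 × 10⁻⁴)(+6.6)+(7.9 × 10⁻⁴)(+0.13) = -1.3 × 10⁻³ → UNSTABLE
  183–187 m: −αΔT+βΔS = −(2.2 × 10⁻⁴)(-3.8)+(7.9 × 10⁻⁴)(-0.96) = 7.8 × 10⁻⁵ → stable
  187–228 m: −αΔT+βΔS = −(2.2 × 10⁻⁴)(-0.6)+(7.9 × 10⁻⁴)(+0.96) = 8.9 × 10⁻⁴ → stable
The 161–183 m interval has Δρ < 0: lighter water underlies denser water.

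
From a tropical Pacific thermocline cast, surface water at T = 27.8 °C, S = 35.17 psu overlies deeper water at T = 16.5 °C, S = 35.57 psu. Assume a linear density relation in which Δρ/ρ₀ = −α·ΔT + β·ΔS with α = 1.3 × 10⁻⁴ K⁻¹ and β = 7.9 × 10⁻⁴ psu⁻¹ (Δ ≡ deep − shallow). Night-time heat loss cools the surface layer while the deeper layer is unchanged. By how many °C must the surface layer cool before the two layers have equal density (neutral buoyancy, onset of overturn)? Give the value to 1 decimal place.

Neutral buoyancy requires Δρ = 0, i.e. −α(T_deep − T_surf′) + β(S_deep − S_surf) = 0.
T_surf′ = T_deep − (β/α)·ΔS = 16.5 − (7.9 × 10⁻⁴/1.3 × 10⁻⁴)·(+0.40) = 14.069 °C.
Cooling required: 27.8 − (14.069) = 13.731 °C.

13.7 °C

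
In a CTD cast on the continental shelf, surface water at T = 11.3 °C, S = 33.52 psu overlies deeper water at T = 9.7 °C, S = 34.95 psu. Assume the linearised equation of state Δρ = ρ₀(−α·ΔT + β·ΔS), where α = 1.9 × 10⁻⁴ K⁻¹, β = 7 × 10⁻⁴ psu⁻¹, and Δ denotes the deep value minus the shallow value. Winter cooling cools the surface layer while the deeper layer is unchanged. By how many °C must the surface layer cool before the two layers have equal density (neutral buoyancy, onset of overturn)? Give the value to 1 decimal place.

Neutral buoyancy requires Δρ = 0, i.e. −α(T_deep − T_surf′) + β(S_deep − S_surf) = 0.
T_surf′ = T_deep − (β/α)·ΔS = 9.7 − (7 × 10⁻⁴/1.9 × 10⁻⁴)·(+1.43) = 4.432 °C.
Cooling required: 11.3 − (4.432) = 6.868 °C.

6.9 °C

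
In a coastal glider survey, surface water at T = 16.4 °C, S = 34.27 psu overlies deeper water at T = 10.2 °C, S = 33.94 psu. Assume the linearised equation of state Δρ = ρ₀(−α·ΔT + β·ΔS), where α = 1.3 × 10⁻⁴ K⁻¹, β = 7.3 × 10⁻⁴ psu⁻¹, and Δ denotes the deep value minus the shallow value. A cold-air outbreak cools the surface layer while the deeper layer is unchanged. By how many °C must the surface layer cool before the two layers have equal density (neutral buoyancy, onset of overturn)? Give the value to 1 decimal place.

4.3 °C

Neutral buoyancy requires Δρ = 0, i.e. −α(T_deep − T_surf′) + β(S_deep − S_surf) = 0.
T_surf′ = T_deep − (β/α)·ΔS = 10.2 − (7.3 × 10⁻⁴/1.3 × 10⁻⁴)·(-0.33) = 12.053 °C.
Cooling required: 16.4 − (12.053) = 4.347 °C.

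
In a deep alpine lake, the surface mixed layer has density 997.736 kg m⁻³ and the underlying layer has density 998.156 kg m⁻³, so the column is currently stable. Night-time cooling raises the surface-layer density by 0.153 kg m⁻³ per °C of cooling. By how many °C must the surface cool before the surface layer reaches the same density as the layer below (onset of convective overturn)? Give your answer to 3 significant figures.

2.75 °C

Density deficit of the surface layer: 998.156 − 997.736 = 0.42 kg m⁻³.
Required change = 0.42 / 0.153 = 2.75 °C.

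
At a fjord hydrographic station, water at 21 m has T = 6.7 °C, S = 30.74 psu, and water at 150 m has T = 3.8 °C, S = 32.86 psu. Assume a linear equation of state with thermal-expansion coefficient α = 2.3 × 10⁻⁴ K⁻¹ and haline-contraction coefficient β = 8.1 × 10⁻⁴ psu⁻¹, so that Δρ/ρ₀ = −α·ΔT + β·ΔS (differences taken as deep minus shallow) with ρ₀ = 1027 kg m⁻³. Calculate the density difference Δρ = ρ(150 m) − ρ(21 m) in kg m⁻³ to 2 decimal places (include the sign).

ΔT = -2.9 K, ΔS = +2.12 psu (deep − shallow).
Δρ/ρ₀ = −(2.3 × 10⁻⁴)(-2.9) + (8.1 × 10⁻⁴)(+2.12) = 2.3842 × 10⁻³.
Δρ = 1027 × (2.3842 × 10⁻³) = +2.45 kg m⁻³.
Positive Δρ: denser below, stable.

+2.45 kg m⁻³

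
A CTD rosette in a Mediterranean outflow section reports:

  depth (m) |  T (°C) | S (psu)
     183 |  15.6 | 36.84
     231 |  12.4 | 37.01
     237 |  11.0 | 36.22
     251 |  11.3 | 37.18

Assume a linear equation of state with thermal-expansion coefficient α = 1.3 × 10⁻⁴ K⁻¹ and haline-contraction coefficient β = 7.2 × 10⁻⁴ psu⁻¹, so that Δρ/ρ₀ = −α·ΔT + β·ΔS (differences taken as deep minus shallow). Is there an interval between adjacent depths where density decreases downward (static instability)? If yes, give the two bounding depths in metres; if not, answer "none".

231–237 m

Evaluate Δρ/ρ₀ = −αΔT + βΔS across each adjacent pair:
  183–231 m: −αΔT+βΔS = −(1.3 × 10⁻⁴)(-3.2)+(7.2 × 10⁻⁴)(+0.17) = 5.4 × 10⁻⁴ → stable
  231–237 m: −αΔT+βΔS = −(1.3 × 10⁻⁴)(-1.4)+(7.2 × 10⁻⁴)(-0.79) = -3.9 × 10⁻⁴ → UNSTABLE
  237–251 m: −αΔT+βΔS = −(1.3 × 10⁻⁴)(+0.3)+(7.2 × 10⁻⁴)(+0.96) = 6.5 × 10⁻⁴ → stable
The 231–237 m interval has Δρ < 0: lighter water underlies denser water.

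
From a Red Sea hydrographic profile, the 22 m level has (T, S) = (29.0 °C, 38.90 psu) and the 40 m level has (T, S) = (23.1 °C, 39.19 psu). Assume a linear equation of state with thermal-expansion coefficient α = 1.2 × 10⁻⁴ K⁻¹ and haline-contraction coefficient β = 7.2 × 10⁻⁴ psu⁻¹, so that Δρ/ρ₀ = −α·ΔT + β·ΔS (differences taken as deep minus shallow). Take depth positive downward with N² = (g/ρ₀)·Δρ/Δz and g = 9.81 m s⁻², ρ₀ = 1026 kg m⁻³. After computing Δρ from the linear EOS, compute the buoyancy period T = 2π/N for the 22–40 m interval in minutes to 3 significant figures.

4.68 min

ΔT = -5.9 K, ΔS = +0.29 psu (deep − shallow).
Δρ/ρ₀ = −αΔT + βΔS = 7.08 × 10⁻⁴ + 2.088 × 10⁻⁴ = 9.168 × 10⁻⁴, so Δρ ≈ 0.9406 kg m⁻³.
N² = (g/ρ₀)·Δρ/Δz = g·(Δρ/ρ₀)/Δz = 9.81 × 9.168 × 10⁻⁴ / 18 = 4.9966 × 10⁻⁴ s⁻².
N = √(4.9966 × 10⁻⁴) = 0.022353 rad s⁻¹ → T = 2π/N = 281.09 s = 4.6848 min ≈ 4.68 min.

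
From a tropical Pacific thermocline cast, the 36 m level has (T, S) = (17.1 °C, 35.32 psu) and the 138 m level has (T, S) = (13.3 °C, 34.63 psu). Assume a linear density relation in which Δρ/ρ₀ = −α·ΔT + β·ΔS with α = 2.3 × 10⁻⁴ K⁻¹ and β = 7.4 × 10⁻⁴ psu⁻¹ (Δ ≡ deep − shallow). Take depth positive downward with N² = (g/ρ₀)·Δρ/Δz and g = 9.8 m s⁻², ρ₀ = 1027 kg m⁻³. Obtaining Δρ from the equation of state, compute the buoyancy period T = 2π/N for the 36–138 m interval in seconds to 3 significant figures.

1.06 × 10³ s

ΔT = -3.8 K, ΔS = -0.69 psu (deep − shallow).
Δρ/ρ₀ = −αΔT + βΔS = 8.74 × 10⁻⁴ − 5.106 × 10⁻⁴ = 3.634 × 10⁻⁴, so Δρ ≈ 0.3732 kg m⁻³.
N² = (g/ρ₀)·Δρ/Δz = g·(Δρ/ρ₀)/Δz = 9.8 × 3.634 × 10⁻⁴ / 102 = 3.4915 × 10⁻⁵ s⁻².
N = √(3.4915 × 10⁻⁵) = 5.9089 × 10⁻³ rad s⁻¹ → T = 2π/N = 1.0633 × 10³ s ≈ 1.06 × 10³ s.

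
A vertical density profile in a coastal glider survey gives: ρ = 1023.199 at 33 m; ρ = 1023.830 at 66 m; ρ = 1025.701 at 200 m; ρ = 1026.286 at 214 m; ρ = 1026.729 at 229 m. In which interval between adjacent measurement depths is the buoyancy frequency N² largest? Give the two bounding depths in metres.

200–214 m

Compute the density gradient over each adjacent pair:
  33–66 m: Δρ/Δz = 0.631/33 = 0.019 kg m⁻⁴
  66–200 m: Δρ/Δz = 1.871/134 = 0.014 kg m⁻⁴
  200–214 m: Δρ/Δz = 0.585/14 = 0.042 kg m⁻⁴
  214–229 m: Δρ/Δz = 0.443/15 = 0.030 kg m⁻⁴
The largest gradient is in the 200–214 m interval — the pycnocline.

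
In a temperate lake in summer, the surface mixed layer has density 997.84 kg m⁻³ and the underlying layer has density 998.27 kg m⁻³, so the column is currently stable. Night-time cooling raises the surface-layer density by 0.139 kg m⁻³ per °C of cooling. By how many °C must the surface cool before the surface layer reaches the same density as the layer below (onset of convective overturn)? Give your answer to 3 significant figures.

Density deficit of the surface layer: 998.27 − 997.84 = 0.43 kg m⁻³.
Required change = 0.43 / 0.139 = 3.09 °C.

3.09 °C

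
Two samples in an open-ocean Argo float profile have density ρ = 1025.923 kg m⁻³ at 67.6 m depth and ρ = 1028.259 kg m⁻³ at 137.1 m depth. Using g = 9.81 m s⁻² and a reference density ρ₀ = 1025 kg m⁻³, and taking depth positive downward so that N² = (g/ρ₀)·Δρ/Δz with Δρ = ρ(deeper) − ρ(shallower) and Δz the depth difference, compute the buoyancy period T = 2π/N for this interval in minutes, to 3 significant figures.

Δρ = 1028.259 − 1025.923 = 2.336 kg m⁻³ over Δz = 137.1 − 67.6 = 69.5 m.
N² = (9.81/1025) × (2.336/69.5) = 3.2169 × 10⁻⁴ s⁻².
N = √(3.2169 × 10⁻⁴) = 0.017936 rad s⁻¹, so T = 2π/N = 350.31 s = 5.8385 min ≈ 5.84 min.

5.84 min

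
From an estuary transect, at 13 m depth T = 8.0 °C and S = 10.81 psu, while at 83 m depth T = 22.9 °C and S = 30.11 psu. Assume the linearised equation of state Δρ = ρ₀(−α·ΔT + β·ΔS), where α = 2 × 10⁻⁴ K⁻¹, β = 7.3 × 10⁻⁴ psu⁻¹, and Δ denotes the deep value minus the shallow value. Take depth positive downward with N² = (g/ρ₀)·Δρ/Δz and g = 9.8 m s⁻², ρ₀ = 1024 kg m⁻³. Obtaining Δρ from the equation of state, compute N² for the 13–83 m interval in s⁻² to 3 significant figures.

ΔT = +14.9 K, ΔS = +19.30 psu (deep − shallow).
Δρ/ρ₀ = −αΔT + βΔS = -2.98 × 10⁻³ + 0.014089 = 0.011109, so Δρ ≈ 11.38 kg m⁻³.
N² = (g/ρ₀)·Δρ/Δz = g·(Δρ/ρ₀)/Δz = 9.8 × 0.011109 / 70 = 1.5553 × 10⁻³ s⁻² ≈ 1.56 × 10⁻³ s⁻².

1.56 × 10⁻³ s⁻²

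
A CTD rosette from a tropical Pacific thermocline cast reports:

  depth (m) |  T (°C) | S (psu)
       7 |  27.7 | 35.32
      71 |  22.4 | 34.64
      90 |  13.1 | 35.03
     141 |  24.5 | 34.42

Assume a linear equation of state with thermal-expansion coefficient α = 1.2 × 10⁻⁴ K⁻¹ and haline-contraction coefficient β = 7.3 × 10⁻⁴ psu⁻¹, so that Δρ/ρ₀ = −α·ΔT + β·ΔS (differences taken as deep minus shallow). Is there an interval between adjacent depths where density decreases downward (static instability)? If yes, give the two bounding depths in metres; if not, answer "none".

90–141 m

Evaluate Δρ/ρ₀ = −αΔT + βΔS across each adjacent pair:
  7–71 m: −αΔT+βΔS = −(1.2 × 10⁻⁴)(-5.3)+(7.3 × 10⁻⁴)(-0.68) = 1.4 × 10⁻⁴ → stable
  71–90 m: −αΔT+βΔS = −(1.2 × 10⁻⁴)(-9.3)+(7.3 × 10⁻⁴)(+0.39) = 1.4 × 10⁻³ → stable
  90–141 m: −αΔT+βΔS = −(1.2 × 10⁻⁴)(+11.4)+(7.3 × 10⁻⁴)(-0.61) = -1.8 × 10⁻³ → UNSTABLE
The 90–141 m interval has Δρ < 0: lighter water underlies denser water.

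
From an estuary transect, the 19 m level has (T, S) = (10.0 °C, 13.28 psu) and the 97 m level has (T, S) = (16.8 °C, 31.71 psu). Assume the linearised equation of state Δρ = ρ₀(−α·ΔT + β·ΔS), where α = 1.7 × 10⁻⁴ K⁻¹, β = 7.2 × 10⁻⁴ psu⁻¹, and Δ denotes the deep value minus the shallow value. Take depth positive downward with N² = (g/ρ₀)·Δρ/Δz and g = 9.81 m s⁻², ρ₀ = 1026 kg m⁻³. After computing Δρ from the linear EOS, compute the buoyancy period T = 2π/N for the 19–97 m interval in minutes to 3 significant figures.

ΔT = +6.8 K, ΔS = +18.43 psu (deep − shallow).
Δρ/ρ₀ = −αΔT + βΔS = -1.156 × 10⁻³ + 0.0132696 = 0.0121136, so Δρ ≈ 12.43 kg m⁻³.
N² = (g/ρ₀)·Δρ/Δz = g·(Δρ/ρ₀)/Δz = 9.81 × 0.0121136 / 78 = 1.5235 × 10⁻³ s⁻².
N = √(1.5235 × 10⁻³) = 0.039032 rad s⁻¹ → T = 2π/N = 160.98 s = 2.6830 min ≈ 2.68 min.

2.68 min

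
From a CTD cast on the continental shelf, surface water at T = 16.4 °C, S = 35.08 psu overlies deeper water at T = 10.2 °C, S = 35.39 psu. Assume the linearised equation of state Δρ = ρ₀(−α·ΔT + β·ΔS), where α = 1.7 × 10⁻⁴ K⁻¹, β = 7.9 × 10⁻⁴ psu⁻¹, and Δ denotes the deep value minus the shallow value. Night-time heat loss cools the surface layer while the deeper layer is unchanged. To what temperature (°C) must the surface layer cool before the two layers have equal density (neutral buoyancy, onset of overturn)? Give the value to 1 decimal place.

Neutral buoyancy requires Δρ = 0, i.e. −α(T_deep − T_surf′) + β(S_deep − S_surf) = 0.
T_surf′ = T_deep − (β/α)·ΔS = 10.2 − (7.9 × 10⁻⁴/1.7 × 10⁻⁴)·(+0.31) = 8.759 °C.
Cooling required: 16.4 − (8.759) = 7.641 °C.

8.8 °C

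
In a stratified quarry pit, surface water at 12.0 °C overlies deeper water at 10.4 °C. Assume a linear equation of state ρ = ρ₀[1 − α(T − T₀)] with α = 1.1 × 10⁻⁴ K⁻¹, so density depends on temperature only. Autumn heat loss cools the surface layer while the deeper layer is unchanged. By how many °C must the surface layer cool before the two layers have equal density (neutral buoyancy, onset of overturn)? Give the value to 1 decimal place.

With temperature the only control, equal density requires T_surf′ = T_deep.
T_surf′ = 10.4 °C.
Cooling required: 12.0 − 10.4 = 1.6 °C.

1.6 °C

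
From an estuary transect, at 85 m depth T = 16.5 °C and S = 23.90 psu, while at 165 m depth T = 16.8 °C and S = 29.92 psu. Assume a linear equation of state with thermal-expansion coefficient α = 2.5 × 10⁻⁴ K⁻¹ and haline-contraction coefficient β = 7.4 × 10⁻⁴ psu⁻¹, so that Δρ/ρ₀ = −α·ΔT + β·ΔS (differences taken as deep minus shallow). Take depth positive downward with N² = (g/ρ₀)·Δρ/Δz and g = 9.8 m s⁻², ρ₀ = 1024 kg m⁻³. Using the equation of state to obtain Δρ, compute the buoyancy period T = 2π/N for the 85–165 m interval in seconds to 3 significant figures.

ΔT = +0.3 K, ΔS = +6.02 psu (deep − shallow).
Δρ/ρ₀ = −αΔT + βΔS = -7.50 × 10⁻⁵ + 4.4548 × 10⁻³ = 4.3798 × 10⁻³, so Δρ ≈ 4.485 kg m⁻³.
N² = (g/ρ₀)·Δρ/Δz = g·(Δρ/ρ₀)/Δz = 9.8 × 4.3798 × 10⁻³ / 80 = 5.3653 × 10⁻⁴ s⁻².
N = √(5.3653 × 10⁻⁴) = 0.023163 rad s⁻¹ → T = 2π/N = 271.26 s ≈ 271 s.

271 s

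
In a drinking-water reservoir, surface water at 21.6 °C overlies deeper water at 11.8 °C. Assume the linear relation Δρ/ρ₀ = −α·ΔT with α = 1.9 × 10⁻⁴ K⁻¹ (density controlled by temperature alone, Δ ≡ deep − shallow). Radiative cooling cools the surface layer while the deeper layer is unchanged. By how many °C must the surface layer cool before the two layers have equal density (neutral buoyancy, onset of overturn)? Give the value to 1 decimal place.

With temperature the only control, equal density requires T_surf′ = T_deep.
T_surf′ = 11.8 °C.
Cooling required: 21.6 − 11.8 = 9.8 °C.

9.8 °C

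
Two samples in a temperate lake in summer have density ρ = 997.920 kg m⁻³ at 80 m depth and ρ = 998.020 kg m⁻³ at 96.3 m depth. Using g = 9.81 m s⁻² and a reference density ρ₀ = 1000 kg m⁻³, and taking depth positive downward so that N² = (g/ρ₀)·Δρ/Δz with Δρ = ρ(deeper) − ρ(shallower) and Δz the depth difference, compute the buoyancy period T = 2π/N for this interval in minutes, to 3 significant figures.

Δρ = 998.020 − 997.920 = 0.100 kg m⁻³ over Δz = 96.3 − 80 = 16.3 m.
N² = (9.81/1000) × (0.100/16.3) = 6.0184 × 10⁻⁵ s⁻².
N = √(6.0184 × 10⁻⁵) = 7.7578 × 10⁻³ rad s⁻¹, so T = 2π/N = 809.92 s = 13.499 min ≈ 13.5 min.

13.5 min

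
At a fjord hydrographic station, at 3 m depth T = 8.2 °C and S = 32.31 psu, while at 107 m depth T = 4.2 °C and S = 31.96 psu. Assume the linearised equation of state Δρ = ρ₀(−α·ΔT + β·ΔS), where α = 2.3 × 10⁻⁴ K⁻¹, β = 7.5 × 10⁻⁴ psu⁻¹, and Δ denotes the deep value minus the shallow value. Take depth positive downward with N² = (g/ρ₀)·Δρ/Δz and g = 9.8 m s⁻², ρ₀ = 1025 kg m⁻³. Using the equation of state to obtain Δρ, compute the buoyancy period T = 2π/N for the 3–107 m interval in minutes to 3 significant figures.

ΔT = -4.0 K, ΔS = -0.35 psu (deep − shallow).
Δρ/ρ₀ = −αΔT + βΔS = 9.20 × 10⁻⁴ − 2.625 × 10⁻⁴ = 6.575 × 10⁻⁴, so Δρ ≈ 0.6739 kg m⁻³.
N² = (g/ρ₀)·Δρ/Δz = g·(Δρ/ρ₀)/Δz = 9.8 × 6.575 × 10⁻⁴ / 104 = 6.1957 × 10⁻⁵ s⁻².
N = √(6.1957 × 10⁻⁵) = 7.8713 × 10⁻³ rad s⁻¹ → T = 2π/N = 798.24 s = 13.304 min ≈ 13.3 min.

13.3 min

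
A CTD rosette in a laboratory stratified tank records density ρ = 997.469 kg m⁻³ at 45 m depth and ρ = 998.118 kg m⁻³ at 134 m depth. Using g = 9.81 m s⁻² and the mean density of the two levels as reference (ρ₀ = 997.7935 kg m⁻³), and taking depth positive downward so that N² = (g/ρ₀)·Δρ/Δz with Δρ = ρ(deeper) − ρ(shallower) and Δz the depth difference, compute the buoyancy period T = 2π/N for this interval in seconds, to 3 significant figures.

Δρ = 998.118 − 997.469 = 0.649 kg m⁻³ over Δz = 134 − 45 = 89 m.
N² = (9.81/997.7935) × (0.649/89) = 7.1694 × 10⁻⁵ s⁻².
N = √(7.1694 × 10⁻⁵) = 8.4672 × 10⁻³ rad s⁻¹, so T = 2π/N = 742.06 s ≈ 742 s.

742 s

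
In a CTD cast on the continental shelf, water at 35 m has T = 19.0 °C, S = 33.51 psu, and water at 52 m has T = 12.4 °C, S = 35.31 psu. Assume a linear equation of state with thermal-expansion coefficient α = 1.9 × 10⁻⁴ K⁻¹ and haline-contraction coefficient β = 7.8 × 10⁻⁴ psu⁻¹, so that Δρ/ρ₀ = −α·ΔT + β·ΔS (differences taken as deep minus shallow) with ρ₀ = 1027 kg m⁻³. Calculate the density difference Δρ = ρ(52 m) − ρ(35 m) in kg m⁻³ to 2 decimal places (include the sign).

ΔT = -6.6 K, ΔS = +1.80 psu (deep − shallow).
Δρ/ρ₀ = −(1.9 × 10⁻⁴)(-6.6) + (7.8 × 10⁻⁴)(+1.80) = 2.658 × 10⁻³.
Δρ = 1027 × (2.658 × 10⁻³) = +2.73 kg m⁻³.
Positive Δρ: denser below, stable.

+2.73 kg m⁻³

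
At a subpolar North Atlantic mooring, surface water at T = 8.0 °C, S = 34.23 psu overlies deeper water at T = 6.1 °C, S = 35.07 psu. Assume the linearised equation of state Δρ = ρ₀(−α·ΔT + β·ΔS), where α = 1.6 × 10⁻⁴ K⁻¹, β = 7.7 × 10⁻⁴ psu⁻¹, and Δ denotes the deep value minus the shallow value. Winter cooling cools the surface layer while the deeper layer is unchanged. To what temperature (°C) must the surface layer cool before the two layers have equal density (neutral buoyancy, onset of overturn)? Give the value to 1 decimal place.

2.1 °C

Neutral buoyancy requires Δρ = 0, i.e. −α(T_deep − T_surf′) + β(S_deep − S_surf) = 0.
T_surf′ = T_deep − (β/α)·ΔS = 6.1 − (7.7 × 10⁻⁴/1.6 × 10⁻⁴)·(+0.84) = 2.058 °C.
Cooling required: 8.0 − (2.058) = 5.942 °C.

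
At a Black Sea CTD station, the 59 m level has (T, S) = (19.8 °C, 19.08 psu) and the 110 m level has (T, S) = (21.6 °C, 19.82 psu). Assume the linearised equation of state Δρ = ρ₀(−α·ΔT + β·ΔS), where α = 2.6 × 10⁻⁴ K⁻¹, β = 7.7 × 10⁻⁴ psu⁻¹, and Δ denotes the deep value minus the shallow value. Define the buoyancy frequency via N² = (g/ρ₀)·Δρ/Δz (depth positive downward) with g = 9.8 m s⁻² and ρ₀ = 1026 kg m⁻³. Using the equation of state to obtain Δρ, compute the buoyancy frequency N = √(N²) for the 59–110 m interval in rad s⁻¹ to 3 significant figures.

ΔT = +1.8 K, ΔS = +0.74 psu (deep − shallow).
Δρ/ρ₀ = −αΔT + βΔS = -4.68 × 10⁻⁴ + 5.698 × 10⁻⁴ = 1.018 × 10⁻⁴, so Δρ ≈ 0.1044 kg m⁻³.
N² = (g/ρ₀)·Δρ/Δz = g·(Δρ/ρ₀)/Δz = 9.8 × 1.018 × 10⁻⁴ / 51 = 1.9562 × 10⁻⁵ s⁻².
N = √(1.9562 × 10⁻⁵) = 4.4229 × 10⁻³ rad s⁻¹ ≈ 4.42 × 10⁻³ rad s⁻¹.

4.42 × 10⁻³ rad s⁻¹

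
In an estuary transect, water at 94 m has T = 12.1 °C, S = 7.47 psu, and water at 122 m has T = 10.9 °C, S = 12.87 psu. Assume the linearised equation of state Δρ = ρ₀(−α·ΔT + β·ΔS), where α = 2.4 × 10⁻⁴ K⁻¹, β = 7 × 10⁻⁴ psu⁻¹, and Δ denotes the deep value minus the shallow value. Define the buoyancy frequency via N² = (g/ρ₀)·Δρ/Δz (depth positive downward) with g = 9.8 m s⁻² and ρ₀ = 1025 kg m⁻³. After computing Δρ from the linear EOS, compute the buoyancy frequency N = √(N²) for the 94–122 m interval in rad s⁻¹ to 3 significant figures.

ΔT = -1.2 K, ΔS = +5.40 psu (deep − shallow).
Δρ/ρ₀ = −αΔT + βΔS = 2.88 × 10⁻⁴ + 3.78 × 10⁻³ = 4.068 × 10⁻³, so Δρ ≈ 4.170 kg m⁻³.
N² = (g/ρ₀)·Δρ/Δz = g·(Δρ/ρ₀)/Δz = 9.8 × 4.068 × 10⁻³ / 28 = 1.4238 × 10⁻³ s⁻².
N = √(1.4238 × 10⁻³) = 0.037733 rad s⁻¹ ≈ 0.0377 rad s⁻¹.

0.0377 rad s⁻¹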